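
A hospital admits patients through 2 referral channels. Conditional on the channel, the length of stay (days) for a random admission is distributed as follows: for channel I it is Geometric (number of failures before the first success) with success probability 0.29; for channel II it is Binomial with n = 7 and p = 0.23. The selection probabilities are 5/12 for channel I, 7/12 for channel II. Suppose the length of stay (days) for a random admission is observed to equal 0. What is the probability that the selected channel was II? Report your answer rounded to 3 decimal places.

0.437

Likelihoods P(X=0 | ·): I: 0.29; II: 0.160485.
Posterior ∝ prior × likelihood. Numerator for II: 0.583333·0.160485 = 0.0936164.
Normalizing constant: 0.416667·0.29 + 0.583333·0.160485 = 0.21445.
P(II | observation) = 0.0936164 / 0.21445 = 0.436542.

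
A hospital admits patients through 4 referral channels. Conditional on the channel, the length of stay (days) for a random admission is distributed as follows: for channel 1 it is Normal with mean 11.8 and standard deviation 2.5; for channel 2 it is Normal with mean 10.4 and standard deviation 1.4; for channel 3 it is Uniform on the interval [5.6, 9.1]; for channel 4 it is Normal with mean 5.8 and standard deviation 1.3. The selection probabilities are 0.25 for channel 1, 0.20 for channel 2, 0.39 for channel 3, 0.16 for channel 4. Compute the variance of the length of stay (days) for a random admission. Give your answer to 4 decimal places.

7.6444

Per component, 1: μ=11.8, E[X²]=145.49; 2: μ=10.4, E[X²]=110.12; 3: μ=7.35, E[X²]=55.0433; 4: μ=5.8, E[X²]=35.33.
E[X] = 0.25·11.8 + 0.2·10.4 + 0.39·7.35 + 0.16·5.8 = 8.8245.
E[X²] = 0.25·145.49 + 0.2·110.12 + 0.39·55.0433 + 0.16·35.33 = 85.5162.
Var(X) = E[X²] − (E[X])² = 85.5162 − 77.8718 = 7.6444.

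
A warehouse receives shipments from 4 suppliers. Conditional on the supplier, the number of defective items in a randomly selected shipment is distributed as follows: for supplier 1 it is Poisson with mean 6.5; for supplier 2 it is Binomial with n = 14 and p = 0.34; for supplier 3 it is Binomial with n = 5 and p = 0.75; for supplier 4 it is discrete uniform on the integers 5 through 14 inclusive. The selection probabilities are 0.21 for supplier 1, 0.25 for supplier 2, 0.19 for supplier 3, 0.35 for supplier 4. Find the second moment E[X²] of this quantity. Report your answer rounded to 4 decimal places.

For each component E[X²] = Var + (mean)², giving 1: 48.75; 2: 25.7992; 3: 15; 4: 98.5.
Overall E[X²] = 0.21·48.75 + 0.25·25.7992 + 0.19·15 + 0.35·98.5 = 54.0123.

54.0123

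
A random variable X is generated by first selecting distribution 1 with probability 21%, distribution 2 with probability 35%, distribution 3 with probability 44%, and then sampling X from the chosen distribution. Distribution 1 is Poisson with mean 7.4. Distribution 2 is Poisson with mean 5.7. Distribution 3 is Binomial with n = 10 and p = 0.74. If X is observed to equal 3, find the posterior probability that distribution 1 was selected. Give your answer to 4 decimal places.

Likelihoods P(X=3 | ·): 1: 0.0412824; 2: 0.103275; 3: 0.00390562.
Posterior ∝ prior × likelihood. Numerator for 1: 0.21·0.0412824 = 0.0086693.
Normalizing constant: 0.21·0.0412824 + 0.35·0.103275 + 0.44·0.00390562 = 0.046534.
P(1 | observation) = 0.0086693 / 0.046534 = 0.1863.

0.1863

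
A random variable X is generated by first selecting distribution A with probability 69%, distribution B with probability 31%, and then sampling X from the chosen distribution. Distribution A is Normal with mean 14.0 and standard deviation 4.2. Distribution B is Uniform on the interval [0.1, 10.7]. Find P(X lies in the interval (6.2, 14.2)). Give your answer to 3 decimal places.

Conditional on each component, P(6.2 < X < 14.2): A: 0.487345; B: 0.424528.
By total probability, P(6.2 < X < 14.2) = 0.69·0.487345 + 0.31·0.424528 = 0.467872.

0.468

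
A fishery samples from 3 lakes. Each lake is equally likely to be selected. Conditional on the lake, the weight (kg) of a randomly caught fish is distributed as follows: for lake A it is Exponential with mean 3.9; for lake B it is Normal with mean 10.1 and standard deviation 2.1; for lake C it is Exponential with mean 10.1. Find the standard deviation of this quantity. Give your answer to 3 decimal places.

7.006

Per component, A: μ=3.9, E[X²]=30.42; B: μ=10.1, E[X²]=106.42; C: μ=10.1, E[X²]=204.02.
E[X] = 0.333333·3.9 + 0.333333·10.1 + 0.333333·10.1 = 8.03333.
E[X²] = 0.333333·30.42 + 0.333333·106.42 + 0.333333·204.02 = 113.62.
Var(X) = E[X²] − (E[X])² = 113.62 − 64.5344 = 49.0856.
SD(X) = √49.0856 = 7.00611.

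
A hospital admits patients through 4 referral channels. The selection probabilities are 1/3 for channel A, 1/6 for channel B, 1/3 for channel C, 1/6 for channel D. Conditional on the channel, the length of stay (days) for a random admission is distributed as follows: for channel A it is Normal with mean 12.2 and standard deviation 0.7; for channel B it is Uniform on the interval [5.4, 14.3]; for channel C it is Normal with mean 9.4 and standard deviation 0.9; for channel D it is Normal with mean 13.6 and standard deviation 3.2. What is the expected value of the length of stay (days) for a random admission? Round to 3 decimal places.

Component means — A: 12.2; B: 9.85; C: 9.4; D: 13.6.
E[X] = 0.333333·12.2 + 0.166667·9.85 + 0.333333·9.4 + 0.166667·13.6 = 11.1083.

11.108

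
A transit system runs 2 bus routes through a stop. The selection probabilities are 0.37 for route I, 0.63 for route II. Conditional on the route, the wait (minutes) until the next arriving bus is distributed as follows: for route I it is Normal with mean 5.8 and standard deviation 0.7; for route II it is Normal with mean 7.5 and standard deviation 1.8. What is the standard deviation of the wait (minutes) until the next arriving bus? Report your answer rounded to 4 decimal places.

1.7018

Per component, I: μ=5.8, E[X²]=34.13; II: μ=7.5, E[X²]=59.49.
E[X] = 0.37·5.8 + 0.63·7.5 = 6.871.
E[X²] = 0.37·34.13 + 0.63·59.49 = 50.1068.
Var(X) = E[X²] − (E[X])² = 50.1068 − 47.2106 = 2.89616.
SD(X) = √2.89616 = 1.70181.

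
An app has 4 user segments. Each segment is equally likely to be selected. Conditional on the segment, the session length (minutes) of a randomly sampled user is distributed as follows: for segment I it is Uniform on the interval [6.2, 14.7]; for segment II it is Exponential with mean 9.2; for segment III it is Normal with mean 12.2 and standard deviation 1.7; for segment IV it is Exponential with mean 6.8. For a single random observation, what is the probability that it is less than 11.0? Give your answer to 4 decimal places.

Conditional on each segment, P(X < 11.0): I: 0.564706; II: 0.697493; III: 0.240131; IV: 0.801635.
By total probability, P(X < 11.0) = 0.25·0.564706 + 0.25·0.697493 + 0.25·0.240131 + 0.25·0.801635 = 0.575991.

0.5760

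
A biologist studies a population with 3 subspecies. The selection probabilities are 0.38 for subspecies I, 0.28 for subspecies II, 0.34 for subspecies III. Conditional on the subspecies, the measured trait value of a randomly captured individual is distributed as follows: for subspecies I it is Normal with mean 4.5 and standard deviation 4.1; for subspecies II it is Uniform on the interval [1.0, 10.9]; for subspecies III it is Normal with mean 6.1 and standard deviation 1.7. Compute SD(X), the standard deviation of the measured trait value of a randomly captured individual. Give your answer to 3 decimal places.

3.196

Per component, I: μ=4.5, E[X²]=37.06; II: μ=5.95, E[X²]=43.57; III: μ=6.1, E[X²]=40.1.
E[X] = 0.38·4.5 + 0.28·5.95 + 0.34·6.1 = 5.45.
E[X²] = 0.38·37.06 + 0.28·43.57 + 0.34·40.1 = 39.9164.
Var(X) = E[X²] − (E[X])² = 39.9164 − 29.7025 = 10.2139.
SD(X) = √10.2139 = 3.19592.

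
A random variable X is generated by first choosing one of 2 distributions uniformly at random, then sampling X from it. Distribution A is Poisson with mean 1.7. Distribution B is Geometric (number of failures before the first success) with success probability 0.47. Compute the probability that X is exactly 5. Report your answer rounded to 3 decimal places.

Conditional on each component, P(X = 5): A: 0.0216154; B: 0.0196552.
By total probability, P(X = 5) = 0.5·0.0216154 + 0.5·0.0196552 = 0.0206353.

0.021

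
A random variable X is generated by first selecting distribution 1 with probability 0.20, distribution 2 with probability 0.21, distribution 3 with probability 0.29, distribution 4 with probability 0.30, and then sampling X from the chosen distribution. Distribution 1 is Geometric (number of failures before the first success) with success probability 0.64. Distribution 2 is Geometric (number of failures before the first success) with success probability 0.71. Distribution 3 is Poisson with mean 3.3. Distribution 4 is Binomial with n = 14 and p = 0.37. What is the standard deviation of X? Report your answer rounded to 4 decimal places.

Per component, 1: μ=0.5625, E[X²]=1.19531; 2: μ=0.408451, E[X²]=0.742115; 3: μ=3.3, E[X²]=14.19; 4: μ=5.18, E[X²]=30.0958.
E[X] = 0.2·0.5625 + 0.21·0.408451 + 0.29·3.3 + 0.3·5.18 = 2.70927.
E[X²] = 0.2·1.19531 + 0.21·0.742115 + 0.29·14.19 + 0.3·30.0958 = 13.5387.
Var(X) = E[X²] − (E[X])² = 13.5387 − 7.34017 = 6.19858.
SD(X) = √6.19858 = 2.48969.

2.4897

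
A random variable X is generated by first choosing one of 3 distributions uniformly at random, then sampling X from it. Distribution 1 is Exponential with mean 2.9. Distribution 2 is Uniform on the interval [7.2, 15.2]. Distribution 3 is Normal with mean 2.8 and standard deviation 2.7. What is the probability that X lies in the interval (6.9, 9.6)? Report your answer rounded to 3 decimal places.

0.138

Conditional on each component, P(6.9 < X < 9.6): 1: 0.0561108; 2: 0.3; 3: 0.0585494.
By total probability, P(6.9 < X < 9.6) = 0.333333·0.0561108 + 0.333333·0.3 + 0.333333·0.0585494 = 0.13822.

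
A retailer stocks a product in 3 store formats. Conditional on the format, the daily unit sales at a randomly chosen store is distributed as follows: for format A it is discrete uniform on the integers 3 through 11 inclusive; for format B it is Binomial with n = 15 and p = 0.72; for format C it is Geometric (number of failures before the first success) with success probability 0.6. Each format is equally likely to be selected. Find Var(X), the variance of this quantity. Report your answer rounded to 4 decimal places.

Per component, A: μ=7, E[X²]=55.6667; B: μ=10.8, E[X²]=119.664; C: μ=0.666667, E[X²]=1.55556.
E[X] = 0.333333·7 + 0.333333·10.8 + 0.333333·0.666667 = 6.15556.
E[X²] = 0.333333·55.6667 + 0.333333·119.664 + 0.333333·1.55556 = 58.9621.
Var(X) = E[X²] − (E[X])² = 58.9621 − 37.8909 = 21.0712.

21.0712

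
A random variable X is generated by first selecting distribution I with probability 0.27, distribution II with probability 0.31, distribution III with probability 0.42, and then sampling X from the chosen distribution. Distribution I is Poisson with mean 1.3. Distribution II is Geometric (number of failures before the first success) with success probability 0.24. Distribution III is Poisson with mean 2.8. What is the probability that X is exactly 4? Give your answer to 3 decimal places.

Conditional on each component, P(X = 4): I: 0.0324324; II: 0.0800692; III: 0.155739.
By total probability, P(X = 4) = 0.27·0.0324324 + 0.31·0.0800692 + 0.42·0.155739 = 0.0989884.

0.099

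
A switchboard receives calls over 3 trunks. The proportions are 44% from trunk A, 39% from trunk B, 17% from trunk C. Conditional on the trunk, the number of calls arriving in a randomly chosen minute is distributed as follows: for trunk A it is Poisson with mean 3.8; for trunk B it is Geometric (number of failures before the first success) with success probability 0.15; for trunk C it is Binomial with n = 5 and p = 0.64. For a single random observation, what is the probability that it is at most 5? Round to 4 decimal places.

Conditional on each trunk, P(X ≤ 5): A: 0.815556; B: 0.62285; C: 1.
By total probability, P(X ≤ 5) = 0.44·0.815556 + 0.39·0.62285 + 0.17·1 = 0.771756.

0.7718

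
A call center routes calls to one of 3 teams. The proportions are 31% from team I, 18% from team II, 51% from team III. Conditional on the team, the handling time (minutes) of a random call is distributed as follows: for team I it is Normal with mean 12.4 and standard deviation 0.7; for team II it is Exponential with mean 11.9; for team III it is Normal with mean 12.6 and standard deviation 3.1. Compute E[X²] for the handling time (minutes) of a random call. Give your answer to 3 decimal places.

For each component E[X²] = Var + (mean)², giving I: 154.25; II: 283.22; III: 168.37.
Overall E[X²] = 0.31·154.25 + 0.18·283.22 + 0.51·168.37 = 184.666.

184.666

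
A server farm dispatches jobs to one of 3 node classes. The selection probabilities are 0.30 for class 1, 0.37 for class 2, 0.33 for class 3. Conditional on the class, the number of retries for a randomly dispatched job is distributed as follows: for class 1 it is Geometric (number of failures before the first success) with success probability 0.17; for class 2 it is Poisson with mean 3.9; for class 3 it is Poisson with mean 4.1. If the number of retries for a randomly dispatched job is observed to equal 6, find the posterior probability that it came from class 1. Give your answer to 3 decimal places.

Likelihoods P(X=6 | ·): 1: 0.0555799; 2: 0.0989251; 3: 0.109336.
Posterior ∝ prior × likelihood. Numerator for 1: 0.3·0.0555799 = 0.016674.
Normalizing constant: 0.3·0.0555799 + 0.37·0.0989251 + 0.33·0.109336 = 0.0893571.
P(1 | observation) = 0.016674 / 0.0893571 = 0.186599.

0.187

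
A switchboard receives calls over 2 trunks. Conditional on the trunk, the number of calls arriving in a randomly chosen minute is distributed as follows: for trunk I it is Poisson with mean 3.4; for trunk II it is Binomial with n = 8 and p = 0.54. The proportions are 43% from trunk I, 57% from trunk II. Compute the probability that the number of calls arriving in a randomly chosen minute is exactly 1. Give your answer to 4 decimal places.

Conditional on each trunk, P(X = 1): I: 0.113469; II: 0.0188273.
By total probability, P(X = 1) = 0.43·0.113469 + 0.57·0.0188273 = 0.0595233.

0.0595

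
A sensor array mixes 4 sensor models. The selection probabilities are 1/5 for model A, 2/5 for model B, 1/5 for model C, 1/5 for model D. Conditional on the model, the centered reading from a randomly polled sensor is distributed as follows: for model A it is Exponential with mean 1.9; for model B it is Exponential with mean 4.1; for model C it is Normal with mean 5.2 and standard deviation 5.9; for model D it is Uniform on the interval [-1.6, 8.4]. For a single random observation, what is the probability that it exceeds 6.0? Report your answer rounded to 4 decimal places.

0.2383

Conditional on each model, P(X > 6.0): A: 0.0425152; B: 0.231445; C: 0.446071; D: 0.24.
By total probability, P(X > 6.0) = 0.2·0.0425152 + 0.4·0.231445 + 0.2·0.446071 + 0.2·0.24 = 0.238295.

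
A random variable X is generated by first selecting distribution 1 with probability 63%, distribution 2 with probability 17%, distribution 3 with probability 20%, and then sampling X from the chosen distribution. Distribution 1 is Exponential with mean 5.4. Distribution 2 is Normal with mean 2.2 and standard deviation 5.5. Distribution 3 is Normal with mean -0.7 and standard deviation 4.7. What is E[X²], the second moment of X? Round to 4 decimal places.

For each component E[X²] = Var + (mean)², giving 1: 58.32; 2: 35.09; 3: 22.58.
Overall E[X²] = 0.63·58.32 + 0.17·35.09 + 0.2·22.58 = 47.2229.

47.2229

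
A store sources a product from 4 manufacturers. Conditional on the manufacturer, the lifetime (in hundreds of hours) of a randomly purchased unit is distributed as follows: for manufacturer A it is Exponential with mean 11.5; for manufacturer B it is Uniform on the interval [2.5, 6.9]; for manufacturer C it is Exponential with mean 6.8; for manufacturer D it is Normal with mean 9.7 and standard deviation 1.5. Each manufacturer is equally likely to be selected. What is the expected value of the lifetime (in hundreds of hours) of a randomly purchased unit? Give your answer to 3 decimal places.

Component means — A: 11.5; B: 4.7; C: 6.8; D: 9.7.
E[X] = 0.25·11.5 + 0.25·4.7 + 0.25·6.8 + 0.25·9.7 = 8.175.

8.175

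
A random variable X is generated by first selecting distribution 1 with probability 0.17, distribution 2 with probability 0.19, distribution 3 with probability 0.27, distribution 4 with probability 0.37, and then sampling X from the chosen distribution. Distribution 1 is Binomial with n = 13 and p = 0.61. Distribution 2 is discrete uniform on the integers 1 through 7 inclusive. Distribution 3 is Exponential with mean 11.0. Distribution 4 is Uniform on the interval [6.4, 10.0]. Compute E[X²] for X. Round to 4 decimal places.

For each component E[X²] = Var + (mean)², giving 1: 65.9776; 2: 20; 3: 242; 4: 68.32.
Overall E[X²] = 0.17·65.9776 + 0.19·20 + 0.27·242 + 0.37·68.32 = 105.635.

105.6346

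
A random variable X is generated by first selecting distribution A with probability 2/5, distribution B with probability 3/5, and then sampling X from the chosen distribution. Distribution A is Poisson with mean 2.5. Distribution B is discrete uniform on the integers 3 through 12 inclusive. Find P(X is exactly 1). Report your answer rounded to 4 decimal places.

0.0821

Conditional on each component, P(X = 1): A: 0.205212; B: 0.
By total probability, P(X = 1) = 0.4·0.205212 + 0.6·0 = 0.082085.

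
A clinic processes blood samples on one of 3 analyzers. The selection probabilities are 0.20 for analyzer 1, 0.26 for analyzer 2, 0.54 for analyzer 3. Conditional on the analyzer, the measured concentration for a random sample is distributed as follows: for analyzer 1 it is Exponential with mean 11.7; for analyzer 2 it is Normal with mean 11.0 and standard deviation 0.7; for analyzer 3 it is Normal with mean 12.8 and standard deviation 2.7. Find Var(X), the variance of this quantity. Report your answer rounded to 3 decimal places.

32.053

Per component, 1: μ=11.7, E[X²]=273.78; 2: μ=11, E[X²]=121.49; 3: μ=12.8, E[X²]=171.13.
E[X] = 0.2·11.7 + 0.26·11 + 0.54·12.8 = 12.112.
E[X²] = 0.2·273.78 + 0.26·121.49 + 0.54·171.13 = 178.754.
Var(X) = E[X²] − (E[X])² = 178.754 − 146.701 = 32.0531.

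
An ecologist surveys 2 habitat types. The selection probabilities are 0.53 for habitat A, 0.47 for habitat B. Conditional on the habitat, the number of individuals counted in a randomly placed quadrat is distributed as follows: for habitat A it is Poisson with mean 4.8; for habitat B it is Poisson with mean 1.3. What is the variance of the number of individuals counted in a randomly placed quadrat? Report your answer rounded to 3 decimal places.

6.206

Per component, A: μ=4.8, E[X²]=27.84; B: μ=1.3, E[X²]=2.99.
E[X] = 0.53·4.8 + 0.47·1.3 = 3.155.
E[X²] = 0.53·27.84 + 0.47·2.99 = 16.1605.
Var(X) = E[X²] − (E[X])² = 16.1605 − 9.95403 = 6.20647.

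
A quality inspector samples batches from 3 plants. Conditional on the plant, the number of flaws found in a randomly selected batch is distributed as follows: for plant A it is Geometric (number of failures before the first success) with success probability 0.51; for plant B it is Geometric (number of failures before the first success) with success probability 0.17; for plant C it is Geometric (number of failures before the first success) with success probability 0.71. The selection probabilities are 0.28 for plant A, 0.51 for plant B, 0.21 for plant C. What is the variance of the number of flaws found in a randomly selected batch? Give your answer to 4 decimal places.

19.6531

Per component, A: μ=0.960784, E[X²]=2.807; B: μ=4.88235, E[X²]=52.5571; C: μ=0.408451, E[X²]=0.742115.
E[X] = 0.28·0.960784 + 0.51·4.88235 + 0.21·0.408451 = 2.84479.
E[X²] = 0.28·2.807 + 0.51·52.5571 + 0.21·0.742115 = 27.7459.
Var(X) = E[X²] − (E[X])² = 27.7459 − 8.09285 = 19.6531.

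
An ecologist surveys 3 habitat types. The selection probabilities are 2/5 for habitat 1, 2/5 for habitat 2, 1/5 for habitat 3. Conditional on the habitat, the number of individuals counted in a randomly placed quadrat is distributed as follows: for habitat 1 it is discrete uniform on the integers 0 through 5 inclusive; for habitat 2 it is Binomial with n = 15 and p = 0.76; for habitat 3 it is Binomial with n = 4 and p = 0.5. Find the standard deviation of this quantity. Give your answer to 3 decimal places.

4.714

Per component, 1: μ=2.5, E[X²]=9.16667; 2: μ=11.4, E[X²]=132.696; 3: μ=2, E[X²]=5.
E[X] = 0.4·2.5 + 0.4·11.4 + 0.2·2 = 5.96.
E[X²] = 0.4·9.16667 + 0.4·132.696 + 0.2·5 = 57.7451.
Var(X) = E[X²] − (E[X])² = 57.7451 − 35.5216 = 22.2235.
SD(X) = √22.2235 = 4.71418.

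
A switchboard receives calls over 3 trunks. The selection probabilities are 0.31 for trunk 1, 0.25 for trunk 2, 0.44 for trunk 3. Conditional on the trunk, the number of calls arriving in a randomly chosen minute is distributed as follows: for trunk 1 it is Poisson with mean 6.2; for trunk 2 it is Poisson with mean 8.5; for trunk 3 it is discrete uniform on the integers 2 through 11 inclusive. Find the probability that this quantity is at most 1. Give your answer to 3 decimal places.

Conditional on each trunk, P(X ≤ 1): 1: 0.0146119; 2: 0.00193295; 3: 0.
By total probability, P(X ≤ 1) = 0.31·0.0146119 + 0.25·0.00193295 + 0.44·0 = 0.00501293.

0.005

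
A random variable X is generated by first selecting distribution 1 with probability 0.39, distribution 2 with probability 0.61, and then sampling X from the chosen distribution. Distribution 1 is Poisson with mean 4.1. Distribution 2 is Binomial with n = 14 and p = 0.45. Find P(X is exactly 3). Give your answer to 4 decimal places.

Conditional on each component, P(X = 3): 1: 0.190368; 2: 0.0462092.
By total probability, P(X = 3) = 0.39·0.190368 + 0.61·0.0462092 = 0.102431.

0.1024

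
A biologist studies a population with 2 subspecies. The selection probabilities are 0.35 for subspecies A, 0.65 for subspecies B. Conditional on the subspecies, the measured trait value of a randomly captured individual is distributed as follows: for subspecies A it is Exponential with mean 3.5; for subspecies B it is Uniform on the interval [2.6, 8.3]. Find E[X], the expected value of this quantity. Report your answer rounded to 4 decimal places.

4.7675

Component means — A: 3.5; B: 5.45.
E[X] = 0.35·3.5 + 0.65·5.45 = 4.7675.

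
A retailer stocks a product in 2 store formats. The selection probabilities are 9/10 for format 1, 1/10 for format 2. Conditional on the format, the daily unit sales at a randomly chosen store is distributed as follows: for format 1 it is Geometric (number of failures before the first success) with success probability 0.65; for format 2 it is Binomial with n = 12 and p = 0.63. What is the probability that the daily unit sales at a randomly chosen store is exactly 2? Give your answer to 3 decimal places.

0.072

Conditional on each format, P(X = 2): 1: 0.079625; 2: 0.00125963.
By total probability, P(X = 2) = 0.9·0.079625 + 0.1·0.00125963 = 0.0717885.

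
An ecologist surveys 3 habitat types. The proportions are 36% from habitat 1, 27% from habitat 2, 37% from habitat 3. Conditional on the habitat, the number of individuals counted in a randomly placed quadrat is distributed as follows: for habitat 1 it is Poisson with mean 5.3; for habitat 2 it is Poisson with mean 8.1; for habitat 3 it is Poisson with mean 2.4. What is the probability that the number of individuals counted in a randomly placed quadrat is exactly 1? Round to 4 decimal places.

0.0907

Conditional on each habitat, P(X = 1): 1: 0.0264554; 2: 0.00245867; 3: 0.217723.
By total probability, P(X = 1) = 0.36·0.0264554 + 0.27·0.00245867 + 0.37·0.217723 = 0.0907453.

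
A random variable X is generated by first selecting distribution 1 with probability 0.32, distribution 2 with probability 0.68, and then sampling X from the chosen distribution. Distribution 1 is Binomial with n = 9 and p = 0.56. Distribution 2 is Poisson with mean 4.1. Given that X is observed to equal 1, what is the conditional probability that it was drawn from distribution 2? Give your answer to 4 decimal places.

0.9533

Likelihoods P(X=1 | ·): 1: 0.0070803; 2: 0.067948.
Posterior ∝ prior × likelihood. Numerator for 2: 0.68·0.067948 = 0.0462046.
Normalizing constant: 0.32·0.0070803 + 0.68·0.067948 = 0.0484703.
P(2 | observation) = 0.0462046 / 0.0484703 = 0.953256.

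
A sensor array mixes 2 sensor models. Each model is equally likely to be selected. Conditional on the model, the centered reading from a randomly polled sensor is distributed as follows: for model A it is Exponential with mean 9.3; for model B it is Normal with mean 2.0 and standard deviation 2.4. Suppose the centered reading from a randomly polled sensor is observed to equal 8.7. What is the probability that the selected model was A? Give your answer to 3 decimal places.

0.926

Likelihoods f(8.7 | ·): A: 0.0421931; B: 0.00337585.
Posterior ∝ prior × likelihood. Numerator for A: 0.5·0.0421931 = 0.0210966.
Normalizing constant: 0.5·0.0421931 + 0.5·0.00337585 = 0.0227845.
P(A | observation) = 0.0210966 / 0.0227845 = 0.925918.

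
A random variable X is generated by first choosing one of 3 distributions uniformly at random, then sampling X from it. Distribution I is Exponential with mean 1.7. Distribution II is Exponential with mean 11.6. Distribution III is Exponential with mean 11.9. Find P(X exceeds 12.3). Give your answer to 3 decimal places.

0.234

Conditional on each component, P(X > 12.3): I: 0.000720695; II: 0.346336; III: 0.355719.
By total probability, P(X > 12.3) = 0.333333·0.000720695 + 0.333333·0.346336 + 0.333333·0.355719 = 0.234259.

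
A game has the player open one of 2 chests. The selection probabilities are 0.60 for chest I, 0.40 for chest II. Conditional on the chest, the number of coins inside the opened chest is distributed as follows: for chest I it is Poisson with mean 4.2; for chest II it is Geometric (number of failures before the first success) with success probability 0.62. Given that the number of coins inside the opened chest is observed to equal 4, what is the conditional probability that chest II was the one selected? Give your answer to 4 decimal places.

0.0424

Likelihoods P(X=4 | ·): I: 0.194424; II: 0.0129278.
Posterior ∝ prior × likelihood. Numerator for II: 0.4·0.0129278 = 0.00517114.
Normalizing constant: 0.6·0.194424 + 0.4·0.0129278 = 0.121825.
P(II | observation) = 0.00517114 / 0.121825 = 0.0424471.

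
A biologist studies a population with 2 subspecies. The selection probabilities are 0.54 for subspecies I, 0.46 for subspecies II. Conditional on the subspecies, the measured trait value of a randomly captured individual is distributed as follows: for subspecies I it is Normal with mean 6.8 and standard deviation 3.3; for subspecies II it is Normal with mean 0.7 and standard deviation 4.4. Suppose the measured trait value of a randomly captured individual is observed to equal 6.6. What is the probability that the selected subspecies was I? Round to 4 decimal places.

Likelihoods f(6.6 | ·): I: 0.12067; II: 0.0368993.
Posterior ∝ prior × likelihood. Numerator for I: 0.54·0.12067 = 0.0651617.
Normalizing constant: 0.54·0.12067 + 0.46·0.0368993 = 0.0821354.
P(I | observation) = 0.0651617 / 0.0821354 = 0.793345.

0.7933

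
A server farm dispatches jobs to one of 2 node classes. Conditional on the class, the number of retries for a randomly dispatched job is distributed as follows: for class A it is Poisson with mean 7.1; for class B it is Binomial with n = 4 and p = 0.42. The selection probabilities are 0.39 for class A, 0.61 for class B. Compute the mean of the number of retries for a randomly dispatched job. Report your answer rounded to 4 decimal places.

3.7938

Component means — A: 7.1; B: 1.68.
E[X] = 0.39·7.1 + 0.61·1.68 = 3.7938.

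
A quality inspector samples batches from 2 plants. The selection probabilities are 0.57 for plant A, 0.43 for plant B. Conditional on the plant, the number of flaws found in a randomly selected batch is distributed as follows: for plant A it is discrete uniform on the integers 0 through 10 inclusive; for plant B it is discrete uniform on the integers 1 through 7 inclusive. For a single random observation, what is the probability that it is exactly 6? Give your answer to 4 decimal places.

0.1132

Conditional on each plant, P(X = 6): A: 0.0909091; B: 0.142857.
By total probability, P(X = 6) = 0.57·0.0909091 + 0.43·0.142857 = 0.113247.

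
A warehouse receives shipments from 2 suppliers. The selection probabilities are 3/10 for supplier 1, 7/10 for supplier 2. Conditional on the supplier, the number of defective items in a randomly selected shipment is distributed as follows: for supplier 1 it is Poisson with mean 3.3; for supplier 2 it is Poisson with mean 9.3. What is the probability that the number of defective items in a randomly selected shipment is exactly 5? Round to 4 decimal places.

0.0732

Conditional on each supplier, P(X = 5): 1: 0.120286; 2: 0.0530023.
By total probability, P(X = 5) = 0.3·0.120286 + 0.7·0.0530023 = 0.0731875.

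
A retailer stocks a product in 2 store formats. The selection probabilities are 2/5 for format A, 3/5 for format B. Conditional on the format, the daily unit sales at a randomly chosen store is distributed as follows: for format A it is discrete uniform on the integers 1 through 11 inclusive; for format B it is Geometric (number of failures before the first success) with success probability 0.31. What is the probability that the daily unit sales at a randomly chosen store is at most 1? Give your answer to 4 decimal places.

Conditional on each format, P(X ≤ 1): A: 0.0909091; B: 0.5239.
By total probability, P(X ≤ 1) = 0.4·0.0909091 + 0.6·0.5239 = 0.350704.

0.3507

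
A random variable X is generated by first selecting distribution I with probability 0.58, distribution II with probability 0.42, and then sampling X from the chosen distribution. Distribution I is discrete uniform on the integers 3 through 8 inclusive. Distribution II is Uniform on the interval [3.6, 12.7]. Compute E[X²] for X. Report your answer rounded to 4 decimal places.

50.0325

For each component E[X²] = Var + (mean)², giving I: 33.1667; II: 73.3233.
Overall E[X²] = 0.58·33.1667 + 0.42·73.3233 = 50.0325.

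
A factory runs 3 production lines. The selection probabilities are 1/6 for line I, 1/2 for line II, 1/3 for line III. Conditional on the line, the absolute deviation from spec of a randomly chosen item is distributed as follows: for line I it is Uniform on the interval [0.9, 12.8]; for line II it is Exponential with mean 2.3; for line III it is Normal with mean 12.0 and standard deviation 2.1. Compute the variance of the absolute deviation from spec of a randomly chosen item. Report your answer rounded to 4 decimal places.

Per component, I: μ=6.85, E[X²]=58.7233; II: μ=2.3, E[X²]=10.58; III: μ=12, E[X²]=148.41.
E[X] = 0.166667·6.85 + 0.5·2.3 + 0.333333·12 = 6.29167.
E[X²] = 0.166667·58.7233 + 0.5·10.58 + 0.333333·148.41 = 64.5472.
Var(X) = E[X²] − (E[X])² = 64.5472 − 39.5851 = 24.9622.

24.9622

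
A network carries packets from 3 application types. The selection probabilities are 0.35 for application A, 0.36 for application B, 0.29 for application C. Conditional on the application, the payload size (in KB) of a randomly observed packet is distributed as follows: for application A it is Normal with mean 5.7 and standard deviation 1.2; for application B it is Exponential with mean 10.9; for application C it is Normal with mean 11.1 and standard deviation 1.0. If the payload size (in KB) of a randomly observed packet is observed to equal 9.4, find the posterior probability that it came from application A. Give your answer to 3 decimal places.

0.024

Likelihoods f(9.4 | ·): A: 0.0028663; B: 0.0387297; C: 0.0940491.
Posterior ∝ prior × likelihood. Numerator for A: 0.35·0.0028663 = 0.00100321.
Normalizing constant: 0.35·0.0028663 + 0.36·0.0387297 + 0.29·0.0940491 = 0.0422201.
P(A | observation) = 0.00100321 / 0.0422201 = 0.0237613.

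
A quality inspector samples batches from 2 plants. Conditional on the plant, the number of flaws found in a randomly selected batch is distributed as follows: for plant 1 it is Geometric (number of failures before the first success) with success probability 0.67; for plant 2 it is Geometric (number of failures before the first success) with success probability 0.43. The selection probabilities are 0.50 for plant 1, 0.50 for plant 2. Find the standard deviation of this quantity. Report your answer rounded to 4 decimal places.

Per component, 1: μ=0.492537, E[X²]=0.977723; 2: μ=1.32558, E[X²]=4.83991.
E[X] = 0.5·0.492537 + 0.5·1.32558 = 0.909059.
E[X²] = 0.5·0.977723 + 0.5·4.83991 = 2.90882.
Var(X) = E[X²] − (E[X])² = 2.90882 − 0.826389 = 2.08243.
SD(X) = √2.08243 = 1.44306.

1.4431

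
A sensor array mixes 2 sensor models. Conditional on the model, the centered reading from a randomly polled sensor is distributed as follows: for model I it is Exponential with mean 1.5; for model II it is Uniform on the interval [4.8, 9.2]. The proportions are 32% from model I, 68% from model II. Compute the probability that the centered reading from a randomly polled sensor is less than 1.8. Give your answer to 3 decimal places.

0.224

Conditional on each model, P(X < 1.8): I: 0.698806; II: 0.
By total probability, P(X < 1.8) = 0.32·0.698806 + 0.68·0 = 0.223618.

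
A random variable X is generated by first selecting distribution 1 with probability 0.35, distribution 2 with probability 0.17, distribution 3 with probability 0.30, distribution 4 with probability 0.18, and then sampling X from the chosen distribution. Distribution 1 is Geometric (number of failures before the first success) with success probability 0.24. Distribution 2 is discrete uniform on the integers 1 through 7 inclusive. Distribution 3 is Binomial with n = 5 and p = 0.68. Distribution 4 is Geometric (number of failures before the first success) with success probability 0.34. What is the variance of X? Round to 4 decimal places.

Per component, 1: μ=3.16667, E[X²]=23.2222; 2: μ=4, E[X²]=20; 3: μ=3.4, E[X²]=12.648; 4: μ=1.94118, E[X²]=9.47751.
E[X] = 0.35·3.16667 + 0.17·4 + 0.3·3.4 + 0.18·1.94118 = 3.15775.
E[X²] = 0.35·23.2222 + 0.17·20 + 0.3·12.648 + 0.18·9.47751 = 17.0281.
Var(X) = E[X²] − (E[X])² = 17.0281 − 9.97135 = 7.05678.

7.0568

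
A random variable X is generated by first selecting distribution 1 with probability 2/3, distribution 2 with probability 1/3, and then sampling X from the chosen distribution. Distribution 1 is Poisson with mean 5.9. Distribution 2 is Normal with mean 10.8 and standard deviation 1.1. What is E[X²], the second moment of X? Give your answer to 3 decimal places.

For each component E[X²] = Var + (mean)², giving 1: 40.71; 2: 117.85.
Overall E[X²] = 0.666667·40.71 + 0.333333·117.85 = 66.4233.

66.423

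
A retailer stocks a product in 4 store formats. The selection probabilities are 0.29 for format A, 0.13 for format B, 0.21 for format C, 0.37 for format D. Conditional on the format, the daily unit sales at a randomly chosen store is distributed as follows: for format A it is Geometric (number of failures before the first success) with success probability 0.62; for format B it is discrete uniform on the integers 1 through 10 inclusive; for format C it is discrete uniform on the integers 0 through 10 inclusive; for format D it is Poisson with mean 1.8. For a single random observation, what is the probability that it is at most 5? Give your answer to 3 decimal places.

0.835

Conditional on each format, P(X ≤ 5): A: 0.996989; B: 0.5; C: 0.545455; D: 0.989622.
By total probability, P(X ≤ 5) = 0.29·0.996989 + 0.13·0.5 + 0.21·0.545455 + 0.37·0.989622 = 0.834832.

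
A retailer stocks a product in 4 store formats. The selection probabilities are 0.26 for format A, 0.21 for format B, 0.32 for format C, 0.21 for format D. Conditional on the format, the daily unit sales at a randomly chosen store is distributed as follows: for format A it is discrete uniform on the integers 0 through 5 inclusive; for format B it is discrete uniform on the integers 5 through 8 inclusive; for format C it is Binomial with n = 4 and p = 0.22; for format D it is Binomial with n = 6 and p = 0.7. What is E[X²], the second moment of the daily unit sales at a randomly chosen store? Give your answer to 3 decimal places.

For each component E[X²] = Var + (mean)², giving A: 9.16667; B: 43.5; C: 1.4608; D: 18.9.
Overall E[X²] = 0.26·9.16667 + 0.21·43.5 + 0.32·1.4608 + 0.21·18.9 = 15.9548.

15.955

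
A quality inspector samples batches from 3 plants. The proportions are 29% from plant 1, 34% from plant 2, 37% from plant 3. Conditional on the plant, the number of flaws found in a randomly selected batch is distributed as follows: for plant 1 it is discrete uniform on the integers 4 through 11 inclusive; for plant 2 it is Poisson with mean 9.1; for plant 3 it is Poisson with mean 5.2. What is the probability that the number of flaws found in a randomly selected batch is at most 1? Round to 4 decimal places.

Conditional on each plant, P(X ≤ 1): 1: 0; 2: 0.00112782; 3: 0.0342027.
By total probability, P(X ≤ 1) = 0.29·0 + 0.34·0.00112782 + 0.37·0.0342027 = 0.0130385.

0.0130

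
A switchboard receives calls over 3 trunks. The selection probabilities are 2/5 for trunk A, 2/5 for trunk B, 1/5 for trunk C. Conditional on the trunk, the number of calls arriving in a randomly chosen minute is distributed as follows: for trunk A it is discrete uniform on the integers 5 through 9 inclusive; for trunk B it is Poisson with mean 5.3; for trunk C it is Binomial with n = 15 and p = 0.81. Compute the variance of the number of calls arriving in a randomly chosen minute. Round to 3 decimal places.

9.720

Per component, A: μ=7, E[X²]=51; B: μ=5.3, E[X²]=33.39; C: μ=12.15, E[X²]=149.931.
E[X] = 0.4·7 + 0.4·5.3 + 0.2·12.15 = 7.35.
E[X²] = 0.4·51 + 0.4·33.39 + 0.2·149.931 = 63.7422.
Var(X) = E[X²] − (E[X])² = 63.7422 − 54.0225 = 9.7197.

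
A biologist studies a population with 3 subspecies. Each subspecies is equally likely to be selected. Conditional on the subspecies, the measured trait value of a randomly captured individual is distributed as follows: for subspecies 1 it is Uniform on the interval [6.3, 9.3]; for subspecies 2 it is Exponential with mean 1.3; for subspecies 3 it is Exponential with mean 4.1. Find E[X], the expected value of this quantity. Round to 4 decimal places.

4.4000

Component means — 1: 7.8; 2: 1.3; 3: 4.1.
E[X] = 0.333333·7.8 + 0.333333·1.3 + 0.333333·4.1 = 4.4.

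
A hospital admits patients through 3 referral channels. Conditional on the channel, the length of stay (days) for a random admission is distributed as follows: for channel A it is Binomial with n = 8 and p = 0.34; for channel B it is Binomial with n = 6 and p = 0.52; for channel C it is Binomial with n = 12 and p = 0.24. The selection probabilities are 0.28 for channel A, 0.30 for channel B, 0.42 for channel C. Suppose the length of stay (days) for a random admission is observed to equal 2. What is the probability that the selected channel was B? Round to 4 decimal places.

Likelihoods P(X=2 | ·): A: 0.267534; B: 0.215309; C: 0.244401.
Posterior ∝ prior × likelihood. Numerator for B: 0.3·0.215309 = 0.0645928.
Normalizing constant: 0.28·0.267534 + 0.3·0.215309 + 0.42·0.244401 = 0.242151.
P(B | observation) = 0.0645928 / 0.242151 = 0.266746.

0.2667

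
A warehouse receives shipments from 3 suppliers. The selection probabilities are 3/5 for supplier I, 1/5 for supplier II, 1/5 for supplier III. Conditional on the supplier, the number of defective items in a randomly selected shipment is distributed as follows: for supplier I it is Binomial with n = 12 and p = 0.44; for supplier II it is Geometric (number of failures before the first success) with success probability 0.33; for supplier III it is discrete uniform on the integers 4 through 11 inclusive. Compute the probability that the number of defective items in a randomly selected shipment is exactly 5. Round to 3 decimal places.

0.169

Conditional on each supplier, P(X = 5): I: 0.225582; II: 0.0445541; III: 0.125.
By total probability, P(X = 5) = 0.6·0.225582 + 0.2·0.0445541 + 0.2·0.125 = 0.16926.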